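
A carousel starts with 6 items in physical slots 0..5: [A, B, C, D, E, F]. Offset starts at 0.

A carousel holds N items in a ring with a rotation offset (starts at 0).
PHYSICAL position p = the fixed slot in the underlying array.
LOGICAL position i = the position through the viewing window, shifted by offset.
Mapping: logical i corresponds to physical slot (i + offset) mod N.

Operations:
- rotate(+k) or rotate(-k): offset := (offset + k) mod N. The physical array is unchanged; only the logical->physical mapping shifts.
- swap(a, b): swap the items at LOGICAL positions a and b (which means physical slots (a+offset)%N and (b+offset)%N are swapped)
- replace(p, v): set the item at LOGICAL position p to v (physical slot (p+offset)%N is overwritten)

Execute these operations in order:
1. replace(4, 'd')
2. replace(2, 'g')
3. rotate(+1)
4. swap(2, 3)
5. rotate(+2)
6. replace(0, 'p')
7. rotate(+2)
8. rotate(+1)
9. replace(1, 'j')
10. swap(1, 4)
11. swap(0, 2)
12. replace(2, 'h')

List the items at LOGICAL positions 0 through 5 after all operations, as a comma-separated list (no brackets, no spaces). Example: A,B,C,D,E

Answer: g,D,h,p,j,F

Derivation:
After op 1 (replace(4, 'd')): offset=0, physical=[A,B,C,D,d,F], logical=[A,B,C,D,d,F]
After op 2 (replace(2, 'g')): offset=0, physical=[A,B,g,D,d,F], logical=[A,B,g,D,d,F]
After op 3 (rotate(+1)): offset=1, physical=[A,B,g,D,d,F], logical=[B,g,D,d,F,A]
After op 4 (swap(2, 3)): offset=1, physical=[A,B,g,d,D,F], logical=[B,g,d,D,F,A]
After op 5 (rotate(+2)): offset=3, physical=[A,B,g,d,D,F], logical=[d,D,F,A,B,g]
After op 6 (replace(0, 'p')): offset=3, physical=[A,B,g,p,D,F], logical=[p,D,F,A,B,g]
After op 7 (rotate(+2)): offset=5, physical=[A,B,g,p,D,F], logical=[F,A,B,g,p,D]
After op 8 (rotate(+1)): offset=0, physical=[A,B,g,p,D,F], logical=[A,B,g,p,D,F]
After op 9 (replace(1, 'j')): offset=0, physical=[A,j,g,p,D,F], logical=[A,j,g,p,D,F]
After op 10 (swap(1, 4)): offset=0, physical=[A,D,g,p,j,F], logical=[A,D,g,p,j,F]
After op 11 (swap(0, 2)): offset=0, physical=[g,D,A,p,j,F], logical=[g,D,A,p,j,F]
After op 12 (replace(2, 'h')): offset=0, physical=[g,D,h,p,j,F], logical=[g,D,h,p,j,F]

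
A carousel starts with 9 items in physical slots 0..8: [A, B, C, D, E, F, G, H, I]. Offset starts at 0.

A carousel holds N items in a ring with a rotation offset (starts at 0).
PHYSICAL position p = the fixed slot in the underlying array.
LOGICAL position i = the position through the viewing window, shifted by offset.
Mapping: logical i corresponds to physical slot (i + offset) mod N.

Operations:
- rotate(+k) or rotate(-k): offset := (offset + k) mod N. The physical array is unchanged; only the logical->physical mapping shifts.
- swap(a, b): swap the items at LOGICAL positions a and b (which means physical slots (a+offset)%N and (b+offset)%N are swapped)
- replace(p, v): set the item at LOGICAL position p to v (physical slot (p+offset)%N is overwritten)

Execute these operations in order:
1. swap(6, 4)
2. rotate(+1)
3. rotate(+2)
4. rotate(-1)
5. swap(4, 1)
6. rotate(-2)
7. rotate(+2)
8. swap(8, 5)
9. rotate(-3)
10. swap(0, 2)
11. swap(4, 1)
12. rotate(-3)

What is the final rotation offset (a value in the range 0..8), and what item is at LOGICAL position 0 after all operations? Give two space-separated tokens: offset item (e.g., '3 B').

After op 1 (swap(6, 4)): offset=0, physical=[A,B,C,D,G,F,E,H,I], logical=[A,B,C,D,G,F,E,H,I]
After op 2 (rotate(+1)): offset=1, physical=[A,B,C,D,G,F,E,H,I], logical=[B,C,D,G,F,E,H,I,A]
After op 3 (rotate(+2)): offset=3, physical=[A,B,C,D,G,F,E,H,I], logical=[D,G,F,E,H,I,A,B,C]
After op 4 (rotate(-1)): offset=2, physical=[A,B,C,D,G,F,E,H,I], logical=[C,D,G,F,E,H,I,A,B]
After op 5 (swap(4, 1)): offset=2, physical=[A,B,C,E,G,F,D,H,I], logical=[C,E,G,F,D,H,I,A,B]
After op 6 (rotate(-2)): offset=0, physical=[A,B,C,E,G,F,D,H,I], logical=[A,B,C,E,G,F,D,H,I]
After op 7 (rotate(+2)): offset=2, physical=[A,B,C,E,G,F,D,H,I], logical=[C,E,G,F,D,H,I,A,B]
After op 8 (swap(8, 5)): offset=2, physical=[A,H,C,E,G,F,D,B,I], logical=[C,E,G,F,D,B,I,A,H]
After op 9 (rotate(-3)): offset=8, physical=[A,H,C,E,G,F,D,B,I], logical=[I,A,H,C,E,G,F,D,B]
After op 10 (swap(0, 2)): offset=8, physical=[A,I,C,E,G,F,D,B,H], logical=[H,A,I,C,E,G,F,D,B]
After op 11 (swap(4, 1)): offset=8, physical=[E,I,C,A,G,F,D,B,H], logical=[H,E,I,C,A,G,F,D,B]
After op 12 (rotate(-3)): offset=5, physical=[E,I,C,A,G,F,D,B,H], logical=[F,D,B,H,E,I,C,A,G]

Answer: 5 F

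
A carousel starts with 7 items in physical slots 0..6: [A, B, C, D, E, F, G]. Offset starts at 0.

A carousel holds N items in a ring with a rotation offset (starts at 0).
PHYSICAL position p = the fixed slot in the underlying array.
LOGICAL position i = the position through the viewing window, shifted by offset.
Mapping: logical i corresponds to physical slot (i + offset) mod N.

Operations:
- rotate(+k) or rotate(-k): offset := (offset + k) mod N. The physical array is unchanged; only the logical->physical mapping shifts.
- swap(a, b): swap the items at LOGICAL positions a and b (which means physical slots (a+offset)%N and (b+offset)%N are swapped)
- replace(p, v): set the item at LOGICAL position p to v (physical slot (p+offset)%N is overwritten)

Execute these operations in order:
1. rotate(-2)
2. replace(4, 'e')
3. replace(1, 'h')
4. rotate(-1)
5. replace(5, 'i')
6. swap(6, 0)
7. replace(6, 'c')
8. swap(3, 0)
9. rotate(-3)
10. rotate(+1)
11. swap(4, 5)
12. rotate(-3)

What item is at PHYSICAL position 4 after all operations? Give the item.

Answer: A

Derivation:
After op 1 (rotate(-2)): offset=5, physical=[A,B,C,D,E,F,G], logical=[F,G,A,B,C,D,E]
After op 2 (replace(4, 'e')): offset=5, physical=[A,B,e,D,E,F,G], logical=[F,G,A,B,e,D,E]
After op 3 (replace(1, 'h')): offset=5, physical=[A,B,e,D,E,F,h], logical=[F,h,A,B,e,D,E]
After op 4 (rotate(-1)): offset=4, physical=[A,B,e,D,E,F,h], logical=[E,F,h,A,B,e,D]
After op 5 (replace(5, 'i')): offset=4, physical=[A,B,i,D,E,F,h], logical=[E,F,h,A,B,i,D]
After op 6 (swap(6, 0)): offset=4, physical=[A,B,i,E,D,F,h], logical=[D,F,h,A,B,i,E]
After op 7 (replace(6, 'c')): offset=4, physical=[A,B,i,c,D,F,h], logical=[D,F,h,A,B,i,c]
After op 8 (swap(3, 0)): offset=4, physical=[D,B,i,c,A,F,h], logical=[A,F,h,D,B,i,c]
After op 9 (rotate(-3)): offset=1, physical=[D,B,i,c,A,F,h], logical=[B,i,c,A,F,h,D]
After op 10 (rotate(+1)): offset=2, physical=[D,B,i,c,A,F,h], logical=[i,c,A,F,h,D,B]
After op 11 (swap(4, 5)): offset=2, physical=[h,B,i,c,A,F,D], logical=[i,c,A,F,D,h,B]
After op 12 (rotate(-3)): offset=6, physical=[h,B,i,c,A,F,D], logical=[D,h,B,i,c,A,F]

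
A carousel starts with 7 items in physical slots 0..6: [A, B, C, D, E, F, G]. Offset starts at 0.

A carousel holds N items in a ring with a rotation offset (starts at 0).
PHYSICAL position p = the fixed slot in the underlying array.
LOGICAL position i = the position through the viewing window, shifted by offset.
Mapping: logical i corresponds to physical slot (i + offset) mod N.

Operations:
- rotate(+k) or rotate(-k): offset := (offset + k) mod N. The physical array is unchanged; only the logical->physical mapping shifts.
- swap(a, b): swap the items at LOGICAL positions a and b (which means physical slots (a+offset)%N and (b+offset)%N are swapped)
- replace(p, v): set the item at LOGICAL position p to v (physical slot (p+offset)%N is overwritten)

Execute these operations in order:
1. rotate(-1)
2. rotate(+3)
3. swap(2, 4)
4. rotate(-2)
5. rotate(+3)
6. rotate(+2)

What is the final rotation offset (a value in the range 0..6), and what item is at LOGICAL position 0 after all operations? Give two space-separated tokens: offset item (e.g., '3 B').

Answer: 5 F

Derivation:
After op 1 (rotate(-1)): offset=6, physical=[A,B,C,D,E,F,G], logical=[G,A,B,C,D,E,F]
After op 2 (rotate(+3)): offset=2, physical=[A,B,C,D,E,F,G], logical=[C,D,E,F,G,A,B]
After op 3 (swap(2, 4)): offset=2, physical=[A,B,C,D,G,F,E], logical=[C,D,G,F,E,A,B]
After op 4 (rotate(-2)): offset=0, physical=[A,B,C,D,G,F,E], logical=[A,B,C,D,G,F,E]
After op 5 (rotate(+3)): offset=3, physical=[A,B,C,D,G,F,E], logical=[D,G,F,E,A,B,C]
After op 6 (rotate(+2)): offset=5, physical=[A,B,C,D,G,F,E], logical=[F,E,A,B,C,D,G]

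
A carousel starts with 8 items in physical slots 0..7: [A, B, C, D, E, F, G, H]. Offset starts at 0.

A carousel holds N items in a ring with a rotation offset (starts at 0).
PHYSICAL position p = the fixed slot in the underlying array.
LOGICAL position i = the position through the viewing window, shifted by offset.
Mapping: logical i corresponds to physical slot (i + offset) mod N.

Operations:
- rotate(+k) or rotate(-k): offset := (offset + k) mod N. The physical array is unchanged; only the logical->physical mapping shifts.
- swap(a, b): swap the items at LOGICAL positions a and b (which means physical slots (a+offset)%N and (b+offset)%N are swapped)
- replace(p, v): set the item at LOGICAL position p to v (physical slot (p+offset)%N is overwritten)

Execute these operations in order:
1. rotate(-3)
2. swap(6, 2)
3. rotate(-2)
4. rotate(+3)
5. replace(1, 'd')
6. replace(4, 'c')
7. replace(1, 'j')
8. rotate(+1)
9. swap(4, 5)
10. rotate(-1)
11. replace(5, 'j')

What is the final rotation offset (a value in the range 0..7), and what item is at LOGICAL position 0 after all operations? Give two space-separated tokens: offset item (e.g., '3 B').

After op 1 (rotate(-3)): offset=5, physical=[A,B,C,D,E,F,G,H], logical=[F,G,H,A,B,C,D,E]
After op 2 (swap(6, 2)): offset=5, physical=[A,B,C,H,E,F,G,D], logical=[F,G,D,A,B,C,H,E]
After op 3 (rotate(-2)): offset=3, physical=[A,B,C,H,E,F,G,D], logical=[H,E,F,G,D,A,B,C]
After op 4 (rotate(+3)): offset=6, physical=[A,B,C,H,E,F,G,D], logical=[G,D,A,B,C,H,E,F]
After op 5 (replace(1, 'd')): offset=6, physical=[A,B,C,H,E,F,G,d], logical=[G,d,A,B,C,H,E,F]
After op 6 (replace(4, 'c')): offset=6, physical=[A,B,c,H,E,F,G,d], logical=[G,d,A,B,c,H,E,F]
After op 7 (replace(1, 'j')): offset=6, physical=[A,B,c,H,E,F,G,j], logical=[G,j,A,B,c,H,E,F]
After op 8 (rotate(+1)): offset=7, physical=[A,B,c,H,E,F,G,j], logical=[j,A,B,c,H,E,F,G]
After op 9 (swap(4, 5)): offset=7, physical=[A,B,c,E,H,F,G,j], logical=[j,A,B,c,E,H,F,G]
After op 10 (rotate(-1)): offset=6, physical=[A,B,c,E,H,F,G,j], logical=[G,j,A,B,c,E,H,F]
After op 11 (replace(5, 'j')): offset=6, physical=[A,B,c,j,H,F,G,j], logical=[G,j,A,B,c,j,H,F]

Answer: 6 G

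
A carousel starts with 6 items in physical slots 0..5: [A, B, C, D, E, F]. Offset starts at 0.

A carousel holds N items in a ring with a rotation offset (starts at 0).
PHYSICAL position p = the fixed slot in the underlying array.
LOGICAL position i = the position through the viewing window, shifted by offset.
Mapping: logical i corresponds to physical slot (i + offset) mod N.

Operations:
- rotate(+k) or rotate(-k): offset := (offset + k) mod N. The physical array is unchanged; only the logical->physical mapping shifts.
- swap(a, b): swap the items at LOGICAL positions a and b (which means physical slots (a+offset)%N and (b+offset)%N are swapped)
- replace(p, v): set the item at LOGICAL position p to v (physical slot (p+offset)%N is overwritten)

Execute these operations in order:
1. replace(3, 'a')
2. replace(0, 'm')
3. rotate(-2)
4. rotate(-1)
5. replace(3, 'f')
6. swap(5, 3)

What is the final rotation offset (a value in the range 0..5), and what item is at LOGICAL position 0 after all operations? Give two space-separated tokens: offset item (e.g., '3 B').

After op 1 (replace(3, 'a')): offset=0, physical=[A,B,C,a,E,F], logical=[A,B,C,a,E,F]
After op 2 (replace(0, 'm')): offset=0, physical=[m,B,C,a,E,F], logical=[m,B,C,a,E,F]
After op 3 (rotate(-2)): offset=4, physical=[m,B,C,a,E,F], logical=[E,F,m,B,C,a]
After op 4 (rotate(-1)): offset=3, physical=[m,B,C,a,E,F], logical=[a,E,F,m,B,C]
After op 5 (replace(3, 'f')): offset=3, physical=[f,B,C,a,E,F], logical=[a,E,F,f,B,C]
After op 6 (swap(5, 3)): offset=3, physical=[C,B,f,a,E,F], logical=[a,E,F,C,B,f]

Answer: 3 a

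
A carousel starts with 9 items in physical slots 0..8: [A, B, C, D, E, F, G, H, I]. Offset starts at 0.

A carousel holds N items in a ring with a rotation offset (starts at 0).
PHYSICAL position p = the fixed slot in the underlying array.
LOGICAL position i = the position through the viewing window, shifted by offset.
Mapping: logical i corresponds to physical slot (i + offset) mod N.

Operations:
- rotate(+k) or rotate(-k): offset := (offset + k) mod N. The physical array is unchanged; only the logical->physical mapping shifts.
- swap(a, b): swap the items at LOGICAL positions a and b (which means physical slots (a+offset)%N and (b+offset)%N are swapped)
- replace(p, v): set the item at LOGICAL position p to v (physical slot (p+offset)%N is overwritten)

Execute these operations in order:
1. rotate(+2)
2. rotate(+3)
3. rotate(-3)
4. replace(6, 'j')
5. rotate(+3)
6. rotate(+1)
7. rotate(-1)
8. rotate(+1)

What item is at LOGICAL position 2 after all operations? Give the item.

Answer: j

Derivation:
After op 1 (rotate(+2)): offset=2, physical=[A,B,C,D,E,F,G,H,I], logical=[C,D,E,F,G,H,I,A,B]
After op 2 (rotate(+3)): offset=5, physical=[A,B,C,D,E,F,G,H,I], logical=[F,G,H,I,A,B,C,D,E]
After op 3 (rotate(-3)): offset=2, physical=[A,B,C,D,E,F,G,H,I], logical=[C,D,E,F,G,H,I,A,B]
After op 4 (replace(6, 'j')): offset=2, physical=[A,B,C,D,E,F,G,H,j], logical=[C,D,E,F,G,H,j,A,B]
After op 5 (rotate(+3)): offset=5, physical=[A,B,C,D,E,F,G,H,j], logical=[F,G,H,j,A,B,C,D,E]
After op 6 (rotate(+1)): offset=6, physical=[A,B,C,D,E,F,G,H,j], logical=[G,H,j,A,B,C,D,E,F]
After op 7 (rotate(-1)): offset=5, physical=[A,B,C,D,E,F,G,H,j], logical=[F,G,H,j,A,B,C,D,E]
After op 8 (rotate(+1)): offset=6, physical=[A,B,C,D,E,F,G,H,j], logical=[G,H,j,A,B,C,D,E,F]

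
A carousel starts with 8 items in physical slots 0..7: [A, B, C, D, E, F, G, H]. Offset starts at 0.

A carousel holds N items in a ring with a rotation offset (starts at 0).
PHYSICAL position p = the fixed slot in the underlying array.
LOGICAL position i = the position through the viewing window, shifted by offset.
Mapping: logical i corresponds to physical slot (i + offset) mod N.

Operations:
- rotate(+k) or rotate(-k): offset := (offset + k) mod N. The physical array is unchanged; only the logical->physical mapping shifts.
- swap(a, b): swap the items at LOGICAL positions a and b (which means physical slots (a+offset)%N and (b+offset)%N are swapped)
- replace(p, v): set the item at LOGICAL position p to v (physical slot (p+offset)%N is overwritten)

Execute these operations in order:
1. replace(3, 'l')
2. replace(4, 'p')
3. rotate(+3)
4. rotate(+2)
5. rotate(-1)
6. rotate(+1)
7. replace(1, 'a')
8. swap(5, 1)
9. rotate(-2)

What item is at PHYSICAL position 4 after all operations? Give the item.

Answer: p

Derivation:
After op 1 (replace(3, 'l')): offset=0, physical=[A,B,C,l,E,F,G,H], logical=[A,B,C,l,E,F,G,H]
After op 2 (replace(4, 'p')): offset=0, physical=[A,B,C,l,p,F,G,H], logical=[A,B,C,l,p,F,G,H]
After op 3 (rotate(+3)): offset=3, physical=[A,B,C,l,p,F,G,H], logical=[l,p,F,G,H,A,B,C]
After op 4 (rotate(+2)): offset=5, physical=[A,B,C,l,p,F,G,H], logical=[F,G,H,A,B,C,l,p]
After op 5 (rotate(-1)): offset=4, physical=[A,B,C,l,p,F,G,H], logical=[p,F,G,H,A,B,C,l]
After op 6 (rotate(+1)): offset=5, physical=[A,B,C,l,p,F,G,H], logical=[F,G,H,A,B,C,l,p]
After op 7 (replace(1, 'a')): offset=5, physical=[A,B,C,l,p,F,a,H], logical=[F,a,H,A,B,C,l,p]
After op 8 (swap(5, 1)): offset=5, physical=[A,B,a,l,p,F,C,H], logical=[F,C,H,A,B,a,l,p]
After op 9 (rotate(-2)): offset=3, physical=[A,B,a,l,p,F,C,H], logical=[l,p,F,C,H,A,B,a]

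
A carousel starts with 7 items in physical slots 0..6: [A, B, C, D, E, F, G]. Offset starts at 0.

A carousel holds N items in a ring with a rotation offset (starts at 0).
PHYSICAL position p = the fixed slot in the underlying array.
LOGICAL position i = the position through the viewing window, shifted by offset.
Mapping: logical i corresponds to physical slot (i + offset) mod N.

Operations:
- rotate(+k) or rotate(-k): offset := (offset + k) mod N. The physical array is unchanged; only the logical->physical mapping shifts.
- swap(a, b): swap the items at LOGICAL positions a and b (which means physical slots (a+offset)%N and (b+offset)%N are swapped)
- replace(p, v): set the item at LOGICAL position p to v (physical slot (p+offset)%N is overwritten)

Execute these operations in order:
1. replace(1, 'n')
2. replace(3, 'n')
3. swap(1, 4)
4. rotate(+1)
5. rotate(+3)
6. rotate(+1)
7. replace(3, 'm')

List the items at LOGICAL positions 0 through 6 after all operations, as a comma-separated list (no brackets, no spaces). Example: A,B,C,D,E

After op 1 (replace(1, 'n')): offset=0, physical=[A,n,C,D,E,F,G], logical=[A,n,C,D,E,F,G]
After op 2 (replace(3, 'n')): offset=0, physical=[A,n,C,n,E,F,G], logical=[A,n,C,n,E,F,G]
After op 3 (swap(1, 4)): offset=0, physical=[A,E,C,n,n,F,G], logical=[A,E,C,n,n,F,G]
After op 4 (rotate(+1)): offset=1, physical=[A,E,C,n,n,F,G], logical=[E,C,n,n,F,G,A]
After op 5 (rotate(+3)): offset=4, physical=[A,E,C,n,n,F,G], logical=[n,F,G,A,E,C,n]
After op 6 (rotate(+1)): offset=5, physical=[A,E,C,n,n,F,G], logical=[F,G,A,E,C,n,n]
After op 7 (replace(3, 'm')): offset=5, physical=[A,m,C,n,n,F,G], logical=[F,G,A,m,C,n,n]

Answer: F,G,A,m,C,n,n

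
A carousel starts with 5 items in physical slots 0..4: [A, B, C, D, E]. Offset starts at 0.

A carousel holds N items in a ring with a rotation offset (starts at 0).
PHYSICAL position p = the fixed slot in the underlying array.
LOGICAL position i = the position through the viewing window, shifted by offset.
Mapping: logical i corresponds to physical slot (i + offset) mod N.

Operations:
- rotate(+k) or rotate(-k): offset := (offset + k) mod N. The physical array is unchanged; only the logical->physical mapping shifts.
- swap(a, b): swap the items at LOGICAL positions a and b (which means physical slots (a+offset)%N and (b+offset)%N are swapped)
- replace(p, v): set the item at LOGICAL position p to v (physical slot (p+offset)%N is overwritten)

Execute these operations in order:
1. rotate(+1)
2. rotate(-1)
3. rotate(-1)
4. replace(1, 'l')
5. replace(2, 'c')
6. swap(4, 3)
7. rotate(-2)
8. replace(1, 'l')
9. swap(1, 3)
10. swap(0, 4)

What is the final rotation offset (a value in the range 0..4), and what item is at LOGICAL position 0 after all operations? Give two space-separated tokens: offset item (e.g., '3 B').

After op 1 (rotate(+1)): offset=1, physical=[A,B,C,D,E], logical=[B,C,D,E,A]
After op 2 (rotate(-1)): offset=0, physical=[A,B,C,D,E], logical=[A,B,C,D,E]
After op 3 (rotate(-1)): offset=4, physical=[A,B,C,D,E], logical=[E,A,B,C,D]
After op 4 (replace(1, 'l')): offset=4, physical=[l,B,C,D,E], logical=[E,l,B,C,D]
After op 5 (replace(2, 'c')): offset=4, physical=[l,c,C,D,E], logical=[E,l,c,C,D]
After op 6 (swap(4, 3)): offset=4, physical=[l,c,D,C,E], logical=[E,l,c,D,C]
After op 7 (rotate(-2)): offset=2, physical=[l,c,D,C,E], logical=[D,C,E,l,c]
After op 8 (replace(1, 'l')): offset=2, physical=[l,c,D,l,E], logical=[D,l,E,l,c]
After op 9 (swap(1, 3)): offset=2, physical=[l,c,D,l,E], logical=[D,l,E,l,c]
After op 10 (swap(0, 4)): offset=2, physical=[l,D,c,l,E], logical=[c,l,E,l,D]

Answer: 2 c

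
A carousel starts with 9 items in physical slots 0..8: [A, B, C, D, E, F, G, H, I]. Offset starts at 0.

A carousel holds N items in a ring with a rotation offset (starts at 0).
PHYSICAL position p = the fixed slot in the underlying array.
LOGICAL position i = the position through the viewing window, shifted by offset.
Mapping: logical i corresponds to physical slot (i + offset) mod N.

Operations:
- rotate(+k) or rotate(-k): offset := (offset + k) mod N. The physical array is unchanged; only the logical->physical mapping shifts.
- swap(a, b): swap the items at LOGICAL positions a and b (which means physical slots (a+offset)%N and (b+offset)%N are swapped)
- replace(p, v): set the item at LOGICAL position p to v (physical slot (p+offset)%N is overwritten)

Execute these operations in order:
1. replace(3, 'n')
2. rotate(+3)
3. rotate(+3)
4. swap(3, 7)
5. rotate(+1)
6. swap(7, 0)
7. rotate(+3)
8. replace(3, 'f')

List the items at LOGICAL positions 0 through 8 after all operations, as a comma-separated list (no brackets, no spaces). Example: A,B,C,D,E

Answer: B,C,n,f,H,G,F,I,E

Derivation:
After op 1 (replace(3, 'n')): offset=0, physical=[A,B,C,n,E,F,G,H,I], logical=[A,B,C,n,E,F,G,H,I]
After op 2 (rotate(+3)): offset=3, physical=[A,B,C,n,E,F,G,H,I], logical=[n,E,F,G,H,I,A,B,C]
After op 3 (rotate(+3)): offset=6, physical=[A,B,C,n,E,F,G,H,I], logical=[G,H,I,A,B,C,n,E,F]
After op 4 (swap(3, 7)): offset=6, physical=[E,B,C,n,A,F,G,H,I], logical=[G,H,I,E,B,C,n,A,F]
After op 5 (rotate(+1)): offset=7, physical=[E,B,C,n,A,F,G,H,I], logical=[H,I,E,B,C,n,A,F,G]
After op 6 (swap(7, 0)): offset=7, physical=[E,B,C,n,A,H,G,F,I], logical=[F,I,E,B,C,n,A,H,G]
After op 7 (rotate(+3)): offset=1, physical=[E,B,C,n,A,H,G,F,I], logical=[B,C,n,A,H,G,F,I,E]
After op 8 (replace(3, 'f')): offset=1, physical=[E,B,C,n,f,H,G,F,I], logical=[B,C,n,f,H,G,F,I,E]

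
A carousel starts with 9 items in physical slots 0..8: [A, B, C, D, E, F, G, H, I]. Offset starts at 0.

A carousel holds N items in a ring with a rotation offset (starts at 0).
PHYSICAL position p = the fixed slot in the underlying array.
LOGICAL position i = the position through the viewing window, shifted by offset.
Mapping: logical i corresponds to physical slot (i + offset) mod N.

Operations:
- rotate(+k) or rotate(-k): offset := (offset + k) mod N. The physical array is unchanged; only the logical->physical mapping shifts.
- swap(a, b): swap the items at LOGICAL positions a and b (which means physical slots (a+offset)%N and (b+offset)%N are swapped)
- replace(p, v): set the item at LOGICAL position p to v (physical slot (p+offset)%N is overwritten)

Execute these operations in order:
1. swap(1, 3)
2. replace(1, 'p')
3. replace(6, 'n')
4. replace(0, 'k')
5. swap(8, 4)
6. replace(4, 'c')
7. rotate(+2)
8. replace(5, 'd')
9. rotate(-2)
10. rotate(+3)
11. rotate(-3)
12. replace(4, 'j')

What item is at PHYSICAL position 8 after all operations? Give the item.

Answer: E

Derivation:
After op 1 (swap(1, 3)): offset=0, physical=[A,D,C,B,E,F,G,H,I], logical=[A,D,C,B,E,F,G,H,I]
After op 2 (replace(1, 'p')): offset=0, physical=[A,p,C,B,E,F,G,H,I], logical=[A,p,C,B,E,F,G,H,I]
After op 3 (replace(6, 'n')): offset=0, physical=[A,p,C,B,E,F,n,H,I], logical=[A,p,C,B,E,F,n,H,I]
After op 4 (replace(0, 'k')): offset=0, physical=[k,p,C,B,E,F,n,H,I], logical=[k,p,C,B,E,F,n,H,I]
After op 5 (swap(8, 4)): offset=0, physical=[k,p,C,B,I,F,n,H,E], logical=[k,p,C,B,I,F,n,H,E]
After op 6 (replace(4, 'c')): offset=0, physical=[k,p,C,B,c,F,n,H,E], logical=[k,p,C,B,c,F,n,H,E]
After op 7 (rotate(+2)): offset=2, physical=[k,p,C,B,c,F,n,H,E], logical=[C,B,c,F,n,H,E,k,p]
After op 8 (replace(5, 'd')): offset=2, physical=[k,p,C,B,c,F,n,d,E], logical=[C,B,c,F,n,d,E,k,p]
After op 9 (rotate(-2)): offset=0, physical=[k,p,C,B,c,F,n,d,E], logical=[k,p,C,B,c,F,n,d,E]
After op 10 (rotate(+3)): offset=3, physical=[k,p,C,B,c,F,n,d,E], logical=[B,c,F,n,d,E,k,p,C]
After op 11 (rotate(-3)): offset=0, physical=[k,p,C,B,c,F,n,d,E], logical=[k,p,C,B,c,F,n,d,E]
After op 12 (replace(4, 'j')): offset=0, physical=[k,p,C,B,j,F,n,d,E], logical=[k,p,C,B,j,F,n,d,E]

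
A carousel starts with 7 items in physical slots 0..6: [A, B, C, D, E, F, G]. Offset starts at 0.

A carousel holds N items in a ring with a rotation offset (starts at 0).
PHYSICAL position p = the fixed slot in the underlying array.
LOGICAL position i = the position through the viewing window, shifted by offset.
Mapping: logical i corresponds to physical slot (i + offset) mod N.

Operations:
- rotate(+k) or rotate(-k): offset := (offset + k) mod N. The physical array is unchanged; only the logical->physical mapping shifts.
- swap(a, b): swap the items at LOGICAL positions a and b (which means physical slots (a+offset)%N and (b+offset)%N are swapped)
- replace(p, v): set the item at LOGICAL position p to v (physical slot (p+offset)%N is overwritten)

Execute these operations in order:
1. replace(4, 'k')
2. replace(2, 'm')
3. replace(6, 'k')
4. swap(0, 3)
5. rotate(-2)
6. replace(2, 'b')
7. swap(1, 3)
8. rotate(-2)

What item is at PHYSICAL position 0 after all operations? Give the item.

After op 1 (replace(4, 'k')): offset=0, physical=[A,B,C,D,k,F,G], logical=[A,B,C,D,k,F,G]
After op 2 (replace(2, 'm')): offset=0, physical=[A,B,m,D,k,F,G], logical=[A,B,m,D,k,F,G]
After op 3 (replace(6, 'k')): offset=0, physical=[A,B,m,D,k,F,k], logical=[A,B,m,D,k,F,k]
After op 4 (swap(0, 3)): offset=0, physical=[D,B,m,A,k,F,k], logical=[D,B,m,A,k,F,k]
After op 5 (rotate(-2)): offset=5, physical=[D,B,m,A,k,F,k], logical=[F,k,D,B,m,A,k]
After op 6 (replace(2, 'b')): offset=5, physical=[b,B,m,A,k,F,k], logical=[F,k,b,B,m,A,k]
After op 7 (swap(1, 3)): offset=5, physical=[b,k,m,A,k,F,B], logical=[F,B,b,k,m,A,k]
After op 8 (rotate(-2)): offset=3, physical=[b,k,m,A,k,F,B], logical=[A,k,F,B,b,k,m]

Answer: b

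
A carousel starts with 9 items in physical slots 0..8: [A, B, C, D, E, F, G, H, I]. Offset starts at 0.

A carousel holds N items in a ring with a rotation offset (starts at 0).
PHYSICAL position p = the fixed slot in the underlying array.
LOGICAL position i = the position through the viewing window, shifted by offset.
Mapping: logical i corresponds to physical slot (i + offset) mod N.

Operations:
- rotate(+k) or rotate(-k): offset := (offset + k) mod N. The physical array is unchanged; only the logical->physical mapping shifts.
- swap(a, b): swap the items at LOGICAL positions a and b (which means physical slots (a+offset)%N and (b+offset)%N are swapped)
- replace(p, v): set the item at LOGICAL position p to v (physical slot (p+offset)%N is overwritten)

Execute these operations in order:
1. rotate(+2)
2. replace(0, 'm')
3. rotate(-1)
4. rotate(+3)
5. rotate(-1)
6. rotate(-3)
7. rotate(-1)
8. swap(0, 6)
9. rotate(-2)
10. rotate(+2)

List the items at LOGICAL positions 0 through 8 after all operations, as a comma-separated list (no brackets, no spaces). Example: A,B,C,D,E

Answer: F,A,B,m,D,E,I,G,H

Derivation:
After op 1 (rotate(+2)): offset=2, physical=[A,B,C,D,E,F,G,H,I], logical=[C,D,E,F,G,H,I,A,B]
After op 2 (replace(0, 'm')): offset=2, physical=[A,B,m,D,E,F,G,H,I], logical=[m,D,E,F,G,H,I,A,B]
After op 3 (rotate(-1)): offset=1, physical=[A,B,m,D,E,F,G,H,I], logical=[B,m,D,E,F,G,H,I,A]
After op 4 (rotate(+3)): offset=4, physical=[A,B,m,D,E,F,G,H,I], logical=[E,F,G,H,I,A,B,m,D]
After op 5 (rotate(-1)): offset=3, physical=[A,B,m,D,E,F,G,H,I], logical=[D,E,F,G,H,I,A,B,m]
After op 6 (rotate(-3)): offset=0, physical=[A,B,m,D,E,F,G,H,I], logical=[A,B,m,D,E,F,G,H,I]
After op 7 (rotate(-1)): offset=8, physical=[A,B,m,D,E,F,G,H,I], logical=[I,A,B,m,D,E,F,G,H]
After op 8 (swap(0, 6)): offset=8, physical=[A,B,m,D,E,I,G,H,F], logical=[F,A,B,m,D,E,I,G,H]
After op 9 (rotate(-2)): offset=6, physical=[A,B,m,D,E,I,G,H,F], logical=[G,H,F,A,B,m,D,E,I]
After op 10 (rotate(+2)): offset=8, physical=[A,B,m,D,E,I,G,H,F], logical=[F,A,B,m,D,E,I,G,H]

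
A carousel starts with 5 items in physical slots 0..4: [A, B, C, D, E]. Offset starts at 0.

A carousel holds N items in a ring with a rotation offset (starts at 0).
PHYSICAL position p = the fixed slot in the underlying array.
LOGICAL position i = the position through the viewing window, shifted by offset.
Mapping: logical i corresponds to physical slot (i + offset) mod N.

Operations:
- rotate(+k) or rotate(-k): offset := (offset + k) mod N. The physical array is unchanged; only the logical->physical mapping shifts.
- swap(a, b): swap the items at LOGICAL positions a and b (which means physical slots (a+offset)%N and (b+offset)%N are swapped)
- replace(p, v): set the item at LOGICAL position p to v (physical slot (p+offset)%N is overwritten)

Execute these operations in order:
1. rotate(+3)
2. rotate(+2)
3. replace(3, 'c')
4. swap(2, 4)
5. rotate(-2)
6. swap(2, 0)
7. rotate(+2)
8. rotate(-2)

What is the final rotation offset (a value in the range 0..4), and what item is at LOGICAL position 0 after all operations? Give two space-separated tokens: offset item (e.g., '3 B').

After op 1 (rotate(+3)): offset=3, physical=[A,B,C,D,E], logical=[D,E,A,B,C]
After op 2 (rotate(+2)): offset=0, physical=[A,B,C,D,E], logical=[A,B,C,D,E]
After op 3 (replace(3, 'c')): offset=0, physical=[A,B,C,c,E], logical=[A,B,C,c,E]
After op 4 (swap(2, 4)): offset=0, physical=[A,B,E,c,C], logical=[A,B,E,c,C]
After op 5 (rotate(-2)): offset=3, physical=[A,B,E,c,C], logical=[c,C,A,B,E]
After op 6 (swap(2, 0)): offset=3, physical=[c,B,E,A,C], logical=[A,C,c,B,E]
After op 7 (rotate(+2)): offset=0, physical=[c,B,E,A,C], logical=[c,B,E,A,C]
After op 8 (rotate(-2)): offset=3, physical=[c,B,E,A,C], logical=[A,C,c,B,E]

Answer: 3 A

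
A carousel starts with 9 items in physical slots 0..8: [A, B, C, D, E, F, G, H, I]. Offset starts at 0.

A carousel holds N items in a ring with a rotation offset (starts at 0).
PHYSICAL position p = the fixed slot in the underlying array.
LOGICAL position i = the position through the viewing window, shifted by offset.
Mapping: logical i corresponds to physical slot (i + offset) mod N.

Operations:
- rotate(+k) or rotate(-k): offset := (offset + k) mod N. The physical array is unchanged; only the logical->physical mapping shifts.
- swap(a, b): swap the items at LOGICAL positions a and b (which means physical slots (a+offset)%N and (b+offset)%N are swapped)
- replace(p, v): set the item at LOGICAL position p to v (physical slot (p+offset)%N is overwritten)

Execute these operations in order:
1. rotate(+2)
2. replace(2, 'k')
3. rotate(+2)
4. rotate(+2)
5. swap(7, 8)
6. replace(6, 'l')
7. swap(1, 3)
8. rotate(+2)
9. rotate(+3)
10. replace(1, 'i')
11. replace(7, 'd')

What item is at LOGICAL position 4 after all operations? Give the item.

Answer: G

Derivation:
After op 1 (rotate(+2)): offset=2, physical=[A,B,C,D,E,F,G,H,I], logical=[C,D,E,F,G,H,I,A,B]
After op 2 (replace(2, 'k')): offset=2, physical=[A,B,C,D,k,F,G,H,I], logical=[C,D,k,F,G,H,I,A,B]
After op 3 (rotate(+2)): offset=4, physical=[A,B,C,D,k,F,G,H,I], logical=[k,F,G,H,I,A,B,C,D]
After op 4 (rotate(+2)): offset=6, physical=[A,B,C,D,k,F,G,H,I], logical=[G,H,I,A,B,C,D,k,F]
After op 5 (swap(7, 8)): offset=6, physical=[A,B,C,D,F,k,G,H,I], logical=[G,H,I,A,B,C,D,F,k]
After op 6 (replace(6, 'l')): offset=6, physical=[A,B,C,l,F,k,G,H,I], logical=[G,H,I,A,B,C,l,F,k]
After op 7 (swap(1, 3)): offset=6, physical=[H,B,C,l,F,k,G,A,I], logical=[G,A,I,H,B,C,l,F,k]
After op 8 (rotate(+2)): offset=8, physical=[H,B,C,l,F,k,G,A,I], logical=[I,H,B,C,l,F,k,G,A]
After op 9 (rotate(+3)): offset=2, physical=[H,B,C,l,F,k,G,A,I], logical=[C,l,F,k,G,A,I,H,B]
After op 10 (replace(1, 'i')): offset=2, physical=[H,B,C,i,F,k,G,A,I], logical=[C,i,F,k,G,A,I,H,B]
After op 11 (replace(7, 'd')): offset=2, physical=[d,B,C,i,F,k,G,A,I], logical=[C,i,F,k,G,A,I,d,B]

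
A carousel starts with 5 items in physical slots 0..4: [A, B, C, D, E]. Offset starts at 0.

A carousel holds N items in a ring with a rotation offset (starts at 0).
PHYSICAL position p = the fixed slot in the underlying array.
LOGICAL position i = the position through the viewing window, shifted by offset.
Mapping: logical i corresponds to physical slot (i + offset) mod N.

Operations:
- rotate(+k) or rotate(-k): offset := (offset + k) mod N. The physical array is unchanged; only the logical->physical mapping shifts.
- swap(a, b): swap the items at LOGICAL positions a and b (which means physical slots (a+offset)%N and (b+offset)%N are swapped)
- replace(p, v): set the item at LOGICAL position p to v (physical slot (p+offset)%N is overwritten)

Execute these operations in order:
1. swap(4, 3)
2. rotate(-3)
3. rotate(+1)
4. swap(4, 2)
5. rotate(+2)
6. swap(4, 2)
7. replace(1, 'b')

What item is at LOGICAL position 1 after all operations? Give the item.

After op 1 (swap(4, 3)): offset=0, physical=[A,B,C,E,D], logical=[A,B,C,E,D]
After op 2 (rotate(-3)): offset=2, physical=[A,B,C,E,D], logical=[C,E,D,A,B]
After op 3 (rotate(+1)): offset=3, physical=[A,B,C,E,D], logical=[E,D,A,B,C]
After op 4 (swap(4, 2)): offset=3, physical=[C,B,A,E,D], logical=[E,D,C,B,A]
After op 5 (rotate(+2)): offset=0, physical=[C,B,A,E,D], logical=[C,B,A,E,D]
After op 6 (swap(4, 2)): offset=0, physical=[C,B,D,E,A], logical=[C,B,D,E,A]
After op 7 (replace(1, 'b')): offset=0, physical=[C,b,D,E,A], logical=[C,b,D,E,A]

Answer: b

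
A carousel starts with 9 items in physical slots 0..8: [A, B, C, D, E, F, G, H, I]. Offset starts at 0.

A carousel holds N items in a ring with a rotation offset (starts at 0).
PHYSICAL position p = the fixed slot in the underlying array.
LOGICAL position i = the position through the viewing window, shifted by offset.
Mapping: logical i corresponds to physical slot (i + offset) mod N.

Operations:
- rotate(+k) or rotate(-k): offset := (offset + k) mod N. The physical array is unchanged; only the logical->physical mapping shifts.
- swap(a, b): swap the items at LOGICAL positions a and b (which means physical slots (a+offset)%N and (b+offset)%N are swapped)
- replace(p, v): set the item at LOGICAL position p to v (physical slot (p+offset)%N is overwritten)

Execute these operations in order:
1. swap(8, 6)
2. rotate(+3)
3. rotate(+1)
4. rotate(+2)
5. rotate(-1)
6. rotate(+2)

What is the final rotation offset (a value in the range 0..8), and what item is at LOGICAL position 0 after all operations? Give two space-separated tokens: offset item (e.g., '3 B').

After op 1 (swap(8, 6)): offset=0, physical=[A,B,C,D,E,F,I,H,G], logical=[A,B,C,D,E,F,I,H,G]
After op 2 (rotate(+3)): offset=3, physical=[A,B,C,D,E,F,I,H,G], logical=[D,E,F,I,H,G,A,B,C]
After op 3 (rotate(+1)): offset=4, physical=[A,B,C,D,E,F,I,H,G], logical=[E,F,I,H,G,A,B,C,D]
After op 4 (rotate(+2)): offset=6, physical=[A,B,C,D,E,F,I,H,G], logical=[I,H,G,A,B,C,D,E,F]
After op 5 (rotate(-1)): offset=5, physical=[A,B,C,D,E,F,I,H,G], logical=[F,I,H,G,A,B,C,D,E]
After op 6 (rotate(+2)): offset=7, physical=[A,B,C,D,E,F,I,H,G], logical=[H,G,A,B,C,D,E,F,I]

Answer: 7 H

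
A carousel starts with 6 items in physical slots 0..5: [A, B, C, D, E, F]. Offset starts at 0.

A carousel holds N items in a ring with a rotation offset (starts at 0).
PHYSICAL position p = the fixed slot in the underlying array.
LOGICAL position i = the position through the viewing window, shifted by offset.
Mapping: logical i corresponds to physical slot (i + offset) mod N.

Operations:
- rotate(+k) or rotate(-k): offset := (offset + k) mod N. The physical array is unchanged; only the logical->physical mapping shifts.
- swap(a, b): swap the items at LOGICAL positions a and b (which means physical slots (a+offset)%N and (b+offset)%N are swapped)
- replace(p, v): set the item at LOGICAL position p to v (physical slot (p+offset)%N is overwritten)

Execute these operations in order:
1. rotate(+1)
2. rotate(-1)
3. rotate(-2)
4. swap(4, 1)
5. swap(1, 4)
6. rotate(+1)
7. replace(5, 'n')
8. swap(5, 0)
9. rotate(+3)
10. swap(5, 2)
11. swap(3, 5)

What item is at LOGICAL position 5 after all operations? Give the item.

Answer: n

Derivation:
After op 1 (rotate(+1)): offset=1, physical=[A,B,C,D,E,F], logical=[B,C,D,E,F,A]
After op 2 (rotate(-1)): offset=0, physical=[A,B,C,D,E,F], logical=[A,B,C,D,E,F]
After op 3 (rotate(-2)): offset=4, physical=[A,B,C,D,E,F], logical=[E,F,A,B,C,D]
After op 4 (swap(4, 1)): offset=4, physical=[A,B,F,D,E,C], logical=[E,C,A,B,F,D]
After op 5 (swap(1, 4)): offset=4, physical=[A,B,C,D,E,F], logical=[E,F,A,B,C,D]
After op 6 (rotate(+1)): offset=5, physical=[A,B,C,D,E,F], logical=[F,A,B,C,D,E]
After op 7 (replace(5, 'n')): offset=5, physical=[A,B,C,D,n,F], logical=[F,A,B,C,D,n]
After op 8 (swap(5, 0)): offset=5, physical=[A,B,C,D,F,n], logical=[n,A,B,C,D,F]
After op 9 (rotate(+3)): offset=2, physical=[A,B,C,D,F,n], logical=[C,D,F,n,A,B]
After op 10 (swap(5, 2)): offset=2, physical=[A,F,C,D,B,n], logical=[C,D,B,n,A,F]
After op 11 (swap(3, 5)): offset=2, physical=[A,n,C,D,B,F], logical=[C,D,B,F,A,n]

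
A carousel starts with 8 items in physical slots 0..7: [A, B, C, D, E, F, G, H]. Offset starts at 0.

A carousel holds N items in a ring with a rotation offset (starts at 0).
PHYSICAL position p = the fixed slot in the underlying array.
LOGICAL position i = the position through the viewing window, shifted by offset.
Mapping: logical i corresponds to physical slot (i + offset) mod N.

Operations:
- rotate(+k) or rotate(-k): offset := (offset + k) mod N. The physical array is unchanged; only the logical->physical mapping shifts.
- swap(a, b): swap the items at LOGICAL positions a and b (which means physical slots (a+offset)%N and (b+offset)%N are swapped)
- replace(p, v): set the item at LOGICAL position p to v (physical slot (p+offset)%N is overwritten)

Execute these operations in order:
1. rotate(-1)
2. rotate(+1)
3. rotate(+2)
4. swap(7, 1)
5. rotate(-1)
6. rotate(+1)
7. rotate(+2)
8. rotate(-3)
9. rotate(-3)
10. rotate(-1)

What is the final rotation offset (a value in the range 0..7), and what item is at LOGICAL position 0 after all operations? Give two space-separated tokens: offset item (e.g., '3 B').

Answer: 5 F

Derivation:
After op 1 (rotate(-1)): offset=7, physical=[A,B,C,D,E,F,G,H], logical=[H,A,B,C,D,E,F,G]
After op 2 (rotate(+1)): offset=0, physical=[A,B,C,D,E,F,G,H], logical=[A,B,C,D,E,F,G,H]
After op 3 (rotate(+2)): offset=2, physical=[A,B,C,D,E,F,G,H], logical=[C,D,E,F,G,H,A,B]
After op 4 (swap(7, 1)): offset=2, physical=[A,D,C,B,E,F,G,H], logical=[C,B,E,F,G,H,A,D]
After op 5 (rotate(-1)): offset=1, physical=[A,D,C,B,E,F,G,H], logical=[D,C,B,E,F,G,H,A]
After op 6 (rotate(+1)): offset=2, physical=[A,D,C,B,E,F,G,H], logical=[C,B,E,F,G,H,A,D]
After op 7 (rotate(+2)): offset=4, physical=[A,D,C,B,E,F,G,H], logical=[E,F,G,H,A,D,C,B]
After op 8 (rotate(-3)): offset=1, physical=[A,D,C,B,E,F,G,H], logical=[D,C,B,E,F,G,H,A]
After op 9 (rotate(-3)): offset=6, physical=[A,D,C,B,E,F,G,H], logical=[G,H,A,D,C,B,E,F]
After op 10 (rotate(-1)): offset=5, physical=[A,D,C,B,E,F,G,H], logical=[F,G,H,A,D,C,B,E]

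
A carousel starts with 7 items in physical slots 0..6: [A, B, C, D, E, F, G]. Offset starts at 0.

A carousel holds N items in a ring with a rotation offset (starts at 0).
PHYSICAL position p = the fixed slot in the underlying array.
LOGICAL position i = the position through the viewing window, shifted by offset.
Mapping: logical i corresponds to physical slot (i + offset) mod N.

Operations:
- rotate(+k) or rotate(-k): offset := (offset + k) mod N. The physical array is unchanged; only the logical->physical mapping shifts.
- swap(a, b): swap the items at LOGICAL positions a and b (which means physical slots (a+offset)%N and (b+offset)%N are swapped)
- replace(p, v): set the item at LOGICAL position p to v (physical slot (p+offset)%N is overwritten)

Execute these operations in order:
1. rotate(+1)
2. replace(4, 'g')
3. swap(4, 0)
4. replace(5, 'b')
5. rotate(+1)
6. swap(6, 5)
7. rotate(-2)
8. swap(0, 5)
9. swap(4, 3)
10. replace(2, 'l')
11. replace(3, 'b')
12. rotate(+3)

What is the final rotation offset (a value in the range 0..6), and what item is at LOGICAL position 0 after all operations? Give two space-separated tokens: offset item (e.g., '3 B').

After op 1 (rotate(+1)): offset=1, physical=[A,B,C,D,E,F,G], logical=[B,C,D,E,F,G,A]
After op 2 (replace(4, 'g')): offset=1, physical=[A,B,C,D,E,g,G], logical=[B,C,D,E,g,G,A]
After op 3 (swap(4, 0)): offset=1, physical=[A,g,C,D,E,B,G], logical=[g,C,D,E,B,G,A]
After op 4 (replace(5, 'b')): offset=1, physical=[A,g,C,D,E,B,b], logical=[g,C,D,E,B,b,A]
After op 5 (rotate(+1)): offset=2, physical=[A,g,C,D,E,B,b], logical=[C,D,E,B,b,A,g]
After op 6 (swap(6, 5)): offset=2, physical=[g,A,C,D,E,B,b], logical=[C,D,E,B,b,g,A]
After op 7 (rotate(-2)): offset=0, physical=[g,A,C,D,E,B,b], logical=[g,A,C,D,E,B,b]
After op 8 (swap(0, 5)): offset=0, physical=[B,A,C,D,E,g,b], logical=[B,A,C,D,E,g,b]
After op 9 (swap(4, 3)): offset=0, physical=[B,A,C,E,D,g,b], logical=[B,A,C,E,D,g,b]
After op 10 (replace(2, 'l')): offset=0, physical=[B,A,l,E,D,g,b], logical=[B,A,l,E,D,g,b]
After op 11 (replace(3, 'b')): offset=0, physical=[B,A,l,b,D,g,b], logical=[B,A,l,b,D,g,b]
After op 12 (rotate(+3)): offset=3, physical=[B,A,l,b,D,g,b], logical=[b,D,g,b,B,A,l]

Answer: 3 b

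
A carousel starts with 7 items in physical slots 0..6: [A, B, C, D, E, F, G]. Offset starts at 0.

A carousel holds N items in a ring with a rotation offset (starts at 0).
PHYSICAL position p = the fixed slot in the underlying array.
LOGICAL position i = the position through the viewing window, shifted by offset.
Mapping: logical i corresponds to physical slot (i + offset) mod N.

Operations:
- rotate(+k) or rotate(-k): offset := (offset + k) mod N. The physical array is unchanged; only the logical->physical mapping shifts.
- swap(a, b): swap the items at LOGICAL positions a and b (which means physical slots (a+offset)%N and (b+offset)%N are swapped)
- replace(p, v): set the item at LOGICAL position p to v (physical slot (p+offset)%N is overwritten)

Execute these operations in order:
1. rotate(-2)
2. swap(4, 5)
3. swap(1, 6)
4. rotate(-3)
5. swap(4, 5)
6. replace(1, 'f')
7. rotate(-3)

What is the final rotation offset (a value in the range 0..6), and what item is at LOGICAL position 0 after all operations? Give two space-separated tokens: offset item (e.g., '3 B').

Answer: 6 A

Derivation:
After op 1 (rotate(-2)): offset=5, physical=[A,B,C,D,E,F,G], logical=[F,G,A,B,C,D,E]
After op 2 (swap(4, 5)): offset=5, physical=[A,B,D,C,E,F,G], logical=[F,G,A,B,D,C,E]
After op 3 (swap(1, 6)): offset=5, physical=[A,B,D,C,G,F,E], logical=[F,E,A,B,D,C,G]
After op 4 (rotate(-3)): offset=2, physical=[A,B,D,C,G,F,E], logical=[D,C,G,F,E,A,B]
After op 5 (swap(4, 5)): offset=2, physical=[E,B,D,C,G,F,A], logical=[D,C,G,F,A,E,B]
After op 6 (replace(1, 'f')): offset=2, physical=[E,B,D,f,G,F,A], logical=[D,f,G,F,A,E,B]
After op 7 (rotate(-3)): offset=6, physical=[E,B,D,f,G,F,A], logical=[A,E,B,D,f,G,F]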